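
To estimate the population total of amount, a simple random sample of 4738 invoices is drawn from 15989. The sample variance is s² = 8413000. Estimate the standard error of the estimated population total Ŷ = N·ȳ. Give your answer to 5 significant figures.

565180

Var(Ŷ) = N²·Var(ȳ) = N²·(1 − n/N)·s²/n.
f = 4738/15989 = 0.29632873; Var(ȳ) = 0.70367127·8413000/4738 = 1249.4695.
Var(Ŷ) = 15989² · 1249.4695 = 3.1942453 × 10^11.
SE(Ŷ) = √(3.1942453 × 10^11) = 565180.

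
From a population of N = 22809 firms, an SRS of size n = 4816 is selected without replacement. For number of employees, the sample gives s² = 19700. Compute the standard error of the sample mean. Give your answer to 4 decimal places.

1.7963

Under SRS without replacement, Var(ȳ) = (1 − f)·s²/n with f = n/N = 4816/22809 = 0.21114472.
Var(ȳ) = (1 − 0.21114472)·19700/4816 = 0.78885528·4.0905316 = 3.2268374.
SE(ȳ) = √(3.2268374) = 1.7963.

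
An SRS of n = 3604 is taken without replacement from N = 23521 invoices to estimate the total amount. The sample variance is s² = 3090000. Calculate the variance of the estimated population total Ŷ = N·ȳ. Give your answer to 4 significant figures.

4.017 × 10^11

Var(Ŷ) = N²·Var(ȳ) = N²·(1 − n/N)·s²/n.
f = 3604/23521 = 0.15322478; Var(ȳ) = 0.84677522·3090000/3604 = 726.00872.
Var(Ŷ) = 23521² · 726.00872 = 4.0165521 × 10^11.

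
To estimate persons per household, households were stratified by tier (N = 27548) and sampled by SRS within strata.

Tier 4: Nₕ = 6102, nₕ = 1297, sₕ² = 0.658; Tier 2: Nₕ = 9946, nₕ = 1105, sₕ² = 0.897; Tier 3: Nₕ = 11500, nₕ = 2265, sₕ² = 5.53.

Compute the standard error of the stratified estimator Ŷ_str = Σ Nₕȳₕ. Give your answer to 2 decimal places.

587.83

Var(Ŷ_str) = Σₕ Nₕ²(1 − fₕ)sₕ²/nₕ.
Tier 4: 6102²·(1 − 1297/6102)·0.658/1297 = 14874.813.
Tier 2: 9946²·(1 − 1105/9946)·0.897/1105 = 71380.57.
Tier 3: 11500²·(1 − 2265/11500)·5.53/2265 = 259293.52.
Sum = 345548.9.
SE = √(345548.9) = 587.83.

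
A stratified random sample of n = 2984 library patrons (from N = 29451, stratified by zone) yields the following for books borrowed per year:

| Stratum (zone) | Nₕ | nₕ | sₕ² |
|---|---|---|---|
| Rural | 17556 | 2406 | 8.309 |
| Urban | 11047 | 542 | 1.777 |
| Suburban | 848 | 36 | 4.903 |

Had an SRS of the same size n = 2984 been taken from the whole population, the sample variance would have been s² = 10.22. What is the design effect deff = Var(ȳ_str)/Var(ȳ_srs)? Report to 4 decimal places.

Var(ȳ_str) = Σ Wₕ²(1−fₕ)sₕ²/nₕ with Wₕ = Nₕ/29451:
  Rural: (17556/29451)²·(1−2406/17556)·8.309/2406 = 0.0010589885
  Urban: (11047/29451)²·(1−542/11047)·1.777/542 = 4.3866043 × 10^-4
  Suburban: (848/29451)²·(1−36/848)·4.903/36 = 1.0812128 × 10^-4
  → Var(ȳ_str) = 0.0016057702.
Var(ȳ_srs) = (1 − 2984/29451)·10.22/2984 = 0.0030779159.
deff = 0.0016057702 / 0.0030779159 = 0.5217.

0.5217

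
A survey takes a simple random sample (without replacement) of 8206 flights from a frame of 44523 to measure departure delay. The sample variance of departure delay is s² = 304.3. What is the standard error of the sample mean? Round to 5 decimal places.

0.17392

Under SRS without replacement, Var(ȳ) = (1 − f)·s²/n with f = n/N = 8206/44523 = 0.18430923.
Var(ȳ) = (1 − 0.18430923)·304.3/8206 = 0.81569077·0.037082622 = 0.030247953.
SE(ȳ) = √(0.030247953) = 0.17392.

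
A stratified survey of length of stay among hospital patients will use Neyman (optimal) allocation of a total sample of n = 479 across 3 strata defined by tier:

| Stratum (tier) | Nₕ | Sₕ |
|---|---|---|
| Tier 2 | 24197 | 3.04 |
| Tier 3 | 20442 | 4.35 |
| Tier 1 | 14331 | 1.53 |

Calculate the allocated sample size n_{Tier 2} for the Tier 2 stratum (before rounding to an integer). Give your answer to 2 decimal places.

Neyman allocation: nₕ = n·NₕSₕ / Σⱼ NⱼSⱼ.
Σ NⱼSⱼ = 24197·3.04 + 20442·4.35 + 14331·1.53 = 184408.01.
n_{Tier 2} = 479·24197·3.04 / 184408.01 = 191.07.

191.07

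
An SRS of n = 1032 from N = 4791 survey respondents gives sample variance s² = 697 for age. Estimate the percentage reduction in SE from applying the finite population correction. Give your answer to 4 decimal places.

11.4226

f = n/N = 1032/4791 = 0.21540388.
SE_no-fpc = √(s²/n) = 0.82181969; SE_fpc = √((1−f)s²/n) = 0.72794676.
Ratio = √(1−f) = 0.88577430. Reduction = 100·(1 − 0.88577430) = 11.4226%.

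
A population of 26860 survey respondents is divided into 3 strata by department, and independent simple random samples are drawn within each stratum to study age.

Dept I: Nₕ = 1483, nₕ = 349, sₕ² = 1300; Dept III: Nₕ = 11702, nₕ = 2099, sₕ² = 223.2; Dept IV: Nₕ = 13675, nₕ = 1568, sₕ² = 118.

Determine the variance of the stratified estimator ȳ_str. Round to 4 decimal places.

0.0425

Var(ȳ_str) = Σₕ Wₕ²(1 − fₕ)sₕ²/nₕ with Wₕ = Nₕ/N, N = 26860.
Dept I: Wₕ = 0.05521221; term = 0.05521221²·(1 − 0.23533378)·1300/349 = 0.0086828063.
Dept III: Wₕ = 0.43566642; term = 0.43566642²·(1 − 0.17937105)·223.2/2099 = 0.016562914.
Dept IV: Wₕ = 0.50912137; term = 0.50912137²·(1 − 0.11466179)·118/1568 = 0.01726982.
Sum = 0.04251554.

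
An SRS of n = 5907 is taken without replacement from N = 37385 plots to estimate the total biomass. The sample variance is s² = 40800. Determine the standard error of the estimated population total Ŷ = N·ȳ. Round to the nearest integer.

90157

Var(Ŷ) = N²·Var(ȳ) = N²·(1 − n/N)·s²/n.
f = 5907/37385 = 0.15800455; Var(ȳ) = 0.84199545·40800/5907 = 5.8157126.
Var(Ŷ) = 37385² · 5.8157126 = 8.1282622 × 10^9.
SE(Ŷ) = √(8.1282622 × 10^9) = 90157.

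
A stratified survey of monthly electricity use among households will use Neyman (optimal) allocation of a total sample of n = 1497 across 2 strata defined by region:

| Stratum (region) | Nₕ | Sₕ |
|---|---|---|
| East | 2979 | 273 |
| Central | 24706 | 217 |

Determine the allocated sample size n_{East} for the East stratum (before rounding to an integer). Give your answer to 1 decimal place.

197.2

Neyman allocation: nₕ = n·NₕSₕ / Σⱼ NⱼSⱼ.
Σ NⱼSⱼ = 2979·273 + 24706·217 = 6.174469 × 10^6.
n_{East} = 1497·2979·273 / (6.174469 × 10^6) = 197.2.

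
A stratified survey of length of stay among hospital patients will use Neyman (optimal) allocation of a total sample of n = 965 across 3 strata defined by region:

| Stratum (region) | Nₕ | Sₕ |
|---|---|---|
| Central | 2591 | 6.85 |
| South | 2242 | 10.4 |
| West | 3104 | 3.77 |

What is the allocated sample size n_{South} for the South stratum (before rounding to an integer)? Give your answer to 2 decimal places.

426.41

Neyman allocation: nₕ = n·NₕSₕ / Σⱼ NⱼSⱼ.
Σ NⱼSⱼ = 2591·6.85 + 2242·10.4 + 3104·3.77 = 52767.23.
n_{South} = 965·2242·10.4 / 52767.23 = 426.41.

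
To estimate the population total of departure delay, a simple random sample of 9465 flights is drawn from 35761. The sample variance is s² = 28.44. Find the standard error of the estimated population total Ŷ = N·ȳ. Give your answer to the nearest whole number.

1681

Var(Ŷ) = N²·Var(ȳ) = N²·(1 − n/N)·s²/n.
f = 9465/35761 = 0.26467381; Var(ȳ) = 0.73532619·28.44/9465 = 0.0022094746.
Var(Ŷ) = 35761² · 0.0022094746 = 2.8255847 × 10^6.
SE(Ŷ) = √(2.8255847 × 10^6) = 1681.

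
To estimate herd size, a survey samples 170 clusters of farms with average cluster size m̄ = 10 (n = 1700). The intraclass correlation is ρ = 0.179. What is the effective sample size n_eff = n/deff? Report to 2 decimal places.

651.09

deff = 1 + (10 − 1)·0.179 = 1 + 1.611 = 2.611.
n_eff = 1700 / 2.611 = 651.09.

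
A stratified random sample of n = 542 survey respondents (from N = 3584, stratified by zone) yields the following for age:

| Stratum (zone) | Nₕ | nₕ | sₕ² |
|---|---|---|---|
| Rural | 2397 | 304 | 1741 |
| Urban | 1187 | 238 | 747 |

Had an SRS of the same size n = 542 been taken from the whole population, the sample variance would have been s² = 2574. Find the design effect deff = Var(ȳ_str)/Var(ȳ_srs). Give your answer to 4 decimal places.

0.6232

Var(ȳ_str) = Σ Wₕ²(1−fₕ)sₕ²/nₕ with Wₕ = Nₕ/3584:
  Rural: (2397/3584)²·(1−304/2397)·1741/304 = 2.2367964
  Urban: (1187/3584)²·(1−238/1187)·747/238 = 0.27524825
  → Var(ȳ_str) = 2.5120447.
Var(ȳ_srs) = (1 − 542/3584)·2574/542 = 4.0308855.
deff = 2.5120447 / 4.0308855 = 0.6232.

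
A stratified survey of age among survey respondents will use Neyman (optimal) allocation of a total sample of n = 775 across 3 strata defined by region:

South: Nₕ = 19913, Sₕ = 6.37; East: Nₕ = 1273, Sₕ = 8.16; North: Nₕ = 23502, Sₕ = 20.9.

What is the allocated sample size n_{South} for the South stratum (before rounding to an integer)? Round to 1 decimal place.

156.4

Neyman allocation: nₕ = n·NₕSₕ / Σⱼ NⱼSⱼ.
Σ NⱼSⱼ = 19913·6.37 + 1273·8.16 + 23502·20.9 = 628425.29.
n_{South} = 775·19913·6.37 / 628425.29 = 156.4.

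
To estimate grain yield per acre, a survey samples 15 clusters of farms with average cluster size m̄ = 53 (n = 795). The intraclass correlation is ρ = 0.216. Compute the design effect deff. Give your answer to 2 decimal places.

deff = 1 + (53 − 1)·0.216 = 1 + 11.232 = 12.232.

12.23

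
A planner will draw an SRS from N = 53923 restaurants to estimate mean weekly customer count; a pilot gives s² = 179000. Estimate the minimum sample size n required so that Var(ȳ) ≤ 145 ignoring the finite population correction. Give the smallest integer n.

Without fpc, n₀ = s²/D = 179000/145 = 1234.4828.
Rounding up, n = 1235.

1235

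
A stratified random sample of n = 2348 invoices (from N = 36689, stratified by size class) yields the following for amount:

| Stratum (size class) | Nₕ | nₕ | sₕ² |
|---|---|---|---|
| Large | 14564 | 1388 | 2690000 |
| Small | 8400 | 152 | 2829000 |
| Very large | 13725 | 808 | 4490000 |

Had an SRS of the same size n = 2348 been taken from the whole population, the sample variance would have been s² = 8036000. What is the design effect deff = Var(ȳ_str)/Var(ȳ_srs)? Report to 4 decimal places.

Var(ȳ_str) = Σ Wₕ²(1−fₕ)sₕ²/nₕ with Wₕ = Nₕ/36689:
  Large: (14564/36689)²·(1−1388/14564)·2690000/1388 = 276.28374
  Small: (8400/36689)²·(1−152/8400)·2829000/152 = 957.95597
  Very large: (13725/36689)²·(1−808/13725)·4490000/808 = 731.87556
  → Var(ȳ_str) = 1966.1153.
Var(ȳ_srs) = (1 − 2348/36689)·8036000/2348 = 3203.457.
deff = 1966.1153 / 3203.457 = 0.6137.

0.6137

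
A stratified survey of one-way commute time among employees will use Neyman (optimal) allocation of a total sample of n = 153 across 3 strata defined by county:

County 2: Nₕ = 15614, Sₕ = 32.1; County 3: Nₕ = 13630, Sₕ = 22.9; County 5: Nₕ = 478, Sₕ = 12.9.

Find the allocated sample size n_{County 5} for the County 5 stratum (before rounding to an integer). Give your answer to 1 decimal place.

1.2

Neyman allocation: nₕ = n·NₕSₕ / Σⱼ NⱼSⱼ.
Σ NⱼSⱼ = 15614·32.1 + 13630·22.9 + 478·12.9 = 819502.6.
n_{County 5} = 153·478·12.9 / 819502.6 = 1.2.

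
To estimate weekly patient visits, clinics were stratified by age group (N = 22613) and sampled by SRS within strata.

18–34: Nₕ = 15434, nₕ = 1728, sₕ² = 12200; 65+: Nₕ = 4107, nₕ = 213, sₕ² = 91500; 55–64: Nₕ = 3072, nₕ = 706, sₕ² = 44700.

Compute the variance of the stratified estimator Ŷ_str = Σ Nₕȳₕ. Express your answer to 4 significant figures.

8.824 × 10^9

Var(Ŷ_str) = Σₕ Nₕ²(1 − fₕ)sₕ²/nₕ.
18–34: 15434²·(1 − 1728/15434)·12200/1728 = 1.4935003 × 10^9.
65+: 4107²·(1 − 213/4107)·91500/213 = 6.8700855 × 10^9.
55–64: 3072²·(1 − 706/3072)·44700/706 = 4.6019169 × 10^8.
Sum = 8.8237775 × 10^9.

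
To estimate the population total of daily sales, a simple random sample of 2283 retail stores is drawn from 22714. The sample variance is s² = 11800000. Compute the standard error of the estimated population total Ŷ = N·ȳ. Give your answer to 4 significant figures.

Var(Ŷ) = N²·Var(ȳ) = N²·(1 − n/N)·s²/n.
f = 2283/22714 = 0.10051070; Var(ȳ) = 0.89948930·11800000/2283 = 4649.1344.
Var(Ŷ) = 22714² · 4649.1344 = 2.3986084 × 10^12.
SE(Ŷ) = √(2.3986084 × 10^12) = 1.549 × 10^6.

1.549 × 10^6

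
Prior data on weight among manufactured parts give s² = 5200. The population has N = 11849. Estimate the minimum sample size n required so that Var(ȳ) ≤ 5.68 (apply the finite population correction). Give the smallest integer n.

Without fpc, n₀ = s²/D = 5200/5.68 = 915.4930.
With fpc, (1 − n/N)·s²/n ≤ D requires n ≥ n₀/(1 + n₀/N) = 915.4930/(1 + 915.4930/11849) = 849.8322.
Rounding up, n = 850.

850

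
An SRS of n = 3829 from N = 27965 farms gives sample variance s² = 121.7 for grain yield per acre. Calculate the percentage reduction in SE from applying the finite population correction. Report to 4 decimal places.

7.0980

f = n/N = 3829/27965 = 0.13692115.
SE_no-fpc = √(s²/n) = 0.17827999; SE_fpc = √((1−f)s²/n) = 0.16562574.
Ratio = √(1−f) = 0.92902037. Reduction = 100·(1 − 0.92902037) = 7.0980%.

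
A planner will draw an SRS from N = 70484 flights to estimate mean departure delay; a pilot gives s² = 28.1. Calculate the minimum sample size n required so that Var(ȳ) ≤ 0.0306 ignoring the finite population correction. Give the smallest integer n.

919

Without fpc, n₀ = s²/D = 28.1/0.0306 = 918.3007.
Rounding up, n = 919.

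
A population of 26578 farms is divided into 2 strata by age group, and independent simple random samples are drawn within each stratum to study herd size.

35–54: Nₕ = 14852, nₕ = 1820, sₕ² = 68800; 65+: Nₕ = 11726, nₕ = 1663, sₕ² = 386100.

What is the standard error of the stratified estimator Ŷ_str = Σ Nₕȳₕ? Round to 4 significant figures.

186300

Var(Ŷ_str) = Σₕ Nₕ²(1 − fₕ)sₕ²/nₕ.
35–54: 14852²·(1 − 1820/14852)·68800/1820 = 7.3166632 × 10^9.
65+: 11726²·(1 − 1663/11726)·386100/1663 = 2.7395859 × 10^10.
Sum = 3.4712522 × 10^10.
SE = √(3.4712522 × 10^10) = 186300.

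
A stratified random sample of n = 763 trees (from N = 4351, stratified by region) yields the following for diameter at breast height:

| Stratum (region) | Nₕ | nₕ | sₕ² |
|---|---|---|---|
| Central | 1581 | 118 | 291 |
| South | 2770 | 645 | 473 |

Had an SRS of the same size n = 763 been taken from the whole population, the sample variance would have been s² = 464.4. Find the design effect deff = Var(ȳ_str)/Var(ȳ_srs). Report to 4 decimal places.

1.0546

Var(ȳ_str) = Σ Wₕ²(1−fₕ)sₕ²/nₕ with Wₕ = Nₕ/4351:
  Central: (1581/4351)²·(1−118/1581)·291/118 = 0.30130685
  South: (2770/4351)²·(1−645/2770)·473/645 = 0.22801424
  → Var(ȳ_str) = 0.52932109.
Var(ȳ_srs) = (1 − 763/4351)·464.4/763 = 0.50191598.
deff = 0.52932109 / 0.50191598 = 1.0546.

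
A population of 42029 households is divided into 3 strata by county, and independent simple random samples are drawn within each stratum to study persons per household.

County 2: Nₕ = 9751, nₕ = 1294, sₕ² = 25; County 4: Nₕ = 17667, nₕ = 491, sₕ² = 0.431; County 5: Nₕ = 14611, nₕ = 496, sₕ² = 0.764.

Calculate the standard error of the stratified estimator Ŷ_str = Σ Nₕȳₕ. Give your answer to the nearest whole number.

1476

Var(Ŷ_str) = Σₕ Nₕ²(1 − fₕ)sₕ²/nₕ.
County 2: 9751²·(1 − 1294/9751)·25/1294 = 1.5932034 × 10^6.
County 4: 17667²·(1 − 491/17667)·0.431/491 = 266367.12.
County 5: 14611²·(1 − 496/14611)·0.764/496 = 317667.3.
Sum = 2.1772378 × 10^6.
SE = √(2.1772378 × 10^6) = 1476.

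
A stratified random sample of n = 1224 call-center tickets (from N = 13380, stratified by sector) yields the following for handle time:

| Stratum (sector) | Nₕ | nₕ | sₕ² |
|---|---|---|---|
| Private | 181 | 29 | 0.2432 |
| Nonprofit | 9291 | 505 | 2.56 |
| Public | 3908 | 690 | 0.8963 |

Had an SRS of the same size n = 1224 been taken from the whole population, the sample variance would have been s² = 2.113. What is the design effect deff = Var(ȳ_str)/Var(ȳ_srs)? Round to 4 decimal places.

1.5328

Var(ȳ_str) = Σ Wₕ²(1−fₕ)sₕ²/nₕ with Wₕ = Nₕ/13380:
  Private: (181/13380)²·(1−29/181)·0.2432/29 = 1.2887703 × 10^-6
  Nonprofit: (9291/13380)²·(1−505/9291)·2.56/505 = 0.0023114794
  Public: (3908/13380)²·(1−690/3908)·0.8963/690 = 9.1249958 × 10^-5
  → Var(ȳ_str) = 0.0024040181.
Var(ȳ_srs) = (1 − 1224/13380)·2.113/1224 = 0.0015683849.
deff = 0.0024040181 / 0.0015683849 = 1.5328.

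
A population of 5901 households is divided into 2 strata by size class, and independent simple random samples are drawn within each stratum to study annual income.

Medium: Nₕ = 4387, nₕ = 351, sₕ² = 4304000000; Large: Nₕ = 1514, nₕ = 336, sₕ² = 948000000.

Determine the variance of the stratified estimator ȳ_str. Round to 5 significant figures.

Var(ȳ_str) = Σₕ Wₕ²(1 − fₕ)sₕ²/nₕ with Wₕ = Nₕ/N, N = 5901.
Medium: Wₕ = 0.74343332; term = 0.74343332²·(1 − 0.08000912)·4304000000/351 = 6.2349462 × 10^6.
Large: Wₕ = 0.25656668; term = 0.25656668²·(1 − 0.22192867)·948000000/336 = 144507.04.
Sum = 6.3794532 × 10^6.

6.3795 × 10^6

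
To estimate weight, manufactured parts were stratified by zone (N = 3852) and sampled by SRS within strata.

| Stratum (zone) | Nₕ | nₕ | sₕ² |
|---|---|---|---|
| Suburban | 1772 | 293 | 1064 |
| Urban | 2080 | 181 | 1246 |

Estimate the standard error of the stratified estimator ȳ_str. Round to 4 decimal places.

1.5729

Var(ȳ_str) = Σₕ Wₕ²(1 − fₕ)sₕ²/nₕ with Wₕ = Nₕ/N, N = 3852.
Suburban: Wₕ = 0.46002077; term = 0.46002077²·(1 − 0.16534989)·1064/293 = 0.64140648.
Urban: Wₕ = 0.53997923; term = 0.53997923²·(1 − 0.08701923)·1246/181 = 1.8325474.
Sum = 2.4739539.
SE = √(2.4739539) = 1.5729.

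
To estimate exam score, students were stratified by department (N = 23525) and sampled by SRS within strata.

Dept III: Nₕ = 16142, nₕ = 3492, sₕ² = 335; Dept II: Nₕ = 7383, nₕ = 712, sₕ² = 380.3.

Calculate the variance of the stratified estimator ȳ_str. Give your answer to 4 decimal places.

0.0829

Var(ȳ_str) = Σₕ Wₕ²(1 − fₕ)sₕ²/nₕ with Wₕ = Nₕ/N, N = 23525.
Dept III: Wₕ = 0.68616366; term = 0.68616366²·(1 − 0.21633007)·335/3492 = 0.035396407.
Dept II: Wₕ = 0.31383634; term = 0.31383634²·(1 − 0.09643776)·380.3/712 = 0.047534713.
Sum = 0.08293112.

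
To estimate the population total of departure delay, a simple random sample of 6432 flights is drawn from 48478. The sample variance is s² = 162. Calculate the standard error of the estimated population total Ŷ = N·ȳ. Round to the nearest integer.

Var(Ŷ) = N²·Var(ȳ) = N²·(1 − n/N)·s²/n.
f = 6432/48478 = 0.13267874; Var(ȳ) = 0.86732126·162/6432 = 0.021844845.
Var(Ŷ) = 48478² · 0.021844845 = 5.133793 × 10^7.
SE(Ŷ) = √(5.133793 × 10^7) = 7165.

7165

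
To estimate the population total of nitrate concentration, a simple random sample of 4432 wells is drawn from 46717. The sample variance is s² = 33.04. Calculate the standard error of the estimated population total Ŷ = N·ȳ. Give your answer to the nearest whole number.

Var(Ŷ) = N²·Var(ȳ) = N²·(1 − n/N)·s²/n.
f = 4432/46717 = 0.09486911; Var(ȳ) = 0.90513089·33.04/4432 = 0.0067476365.
Var(Ŷ) = 46717² · 0.0067476365 = 1.4726569 × 10^7.
SE(Ŷ) = √(1.4726569 × 10^7) = 3838.

3838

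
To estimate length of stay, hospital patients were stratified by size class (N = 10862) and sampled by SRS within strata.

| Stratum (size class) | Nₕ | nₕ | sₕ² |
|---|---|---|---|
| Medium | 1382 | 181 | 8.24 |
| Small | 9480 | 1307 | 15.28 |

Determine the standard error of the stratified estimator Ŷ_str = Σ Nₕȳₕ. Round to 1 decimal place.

Var(Ŷ_str) = Σₕ Nₕ²(1 − fₕ)sₕ²/nₕ.
Medium: 1382²·(1 − 181/1382)·8.24/181 = 75561.346.
Small: 9480²·(1 − 1307/9480)·15.28/1307 = 905811.03.
Sum = 981372.38.
SE = √(981372.38) = 990.6.

990.6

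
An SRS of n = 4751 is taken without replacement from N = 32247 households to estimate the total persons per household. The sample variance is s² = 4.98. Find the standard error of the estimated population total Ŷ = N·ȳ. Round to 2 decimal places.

Var(Ŷ) = N²·Var(ȳ) = N²·(1 − n/N)·s²/n.
f = 4751/32247 = 0.14733153; Var(ȳ) = 0.85266847·4.98/4751 = 8.9376741 × 10^-4.
Var(Ŷ) = 32247² · (8.9376741 × 10^-4) = 929401.03.
SE(Ŷ) = √(929401.03) = 964.05.

964.05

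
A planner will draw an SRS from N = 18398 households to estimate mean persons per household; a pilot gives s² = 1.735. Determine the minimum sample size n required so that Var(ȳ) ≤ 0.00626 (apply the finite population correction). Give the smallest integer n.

Without fpc, n₀ = s²/D = 1.735/0.00626 = 277.1565.
With fpc, (1 − n/N)·s²/n ≤ D requires n ≥ n₀/(1 + n₀/N) = 277.1565/(1 + 277.1565/18398) = 273.0432.
Rounding up, n = 274.

274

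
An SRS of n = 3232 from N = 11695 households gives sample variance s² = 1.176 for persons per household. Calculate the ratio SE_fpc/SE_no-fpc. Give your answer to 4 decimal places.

0.8507

f = n/N = 3232/11695 = 0.27635742.
SE_no-fpc = √(s²/n) = 0.019075151; SE_fpc = √((1−f)s²/n) = 0.016226694.
Ratio = √(1−f) = 0.85067184.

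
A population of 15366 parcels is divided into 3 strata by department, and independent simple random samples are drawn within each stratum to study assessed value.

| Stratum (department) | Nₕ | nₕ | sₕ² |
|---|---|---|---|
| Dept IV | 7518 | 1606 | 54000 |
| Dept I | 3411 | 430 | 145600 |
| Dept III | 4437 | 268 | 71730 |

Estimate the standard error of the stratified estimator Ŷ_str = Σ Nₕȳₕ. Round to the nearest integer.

99440

Var(Ŷ_str) = Σₕ Nₕ²(1 − fₕ)sₕ²/nₕ.
Dept IV: 7518²·(1 − 1606/7518)·54000/1606 = 1.4944623 × 10^9.
Dept I: 3411²·(1 − 430/3411)·145600/430 = 3.4429968 × 10^9.
Dept III: 4437²·(1 − 268/4437)·71730/268 = 4.9509366 × 10^9.
Sum = 9.8883957 × 10^9.
SE = √(9.8883957 × 10^9) = 99440.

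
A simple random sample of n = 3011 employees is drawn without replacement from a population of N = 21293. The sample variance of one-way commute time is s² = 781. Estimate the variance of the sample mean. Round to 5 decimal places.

0.22270

Under SRS without replacement, Var(ȳ) = (1 − f)·s²/n with f = n/N = 3011/21293 = 0.14140797.
Var(ȳ) = (1 − 0.14140797)·781/3011 = 0.85859203·0.25938227 = 0.22270354.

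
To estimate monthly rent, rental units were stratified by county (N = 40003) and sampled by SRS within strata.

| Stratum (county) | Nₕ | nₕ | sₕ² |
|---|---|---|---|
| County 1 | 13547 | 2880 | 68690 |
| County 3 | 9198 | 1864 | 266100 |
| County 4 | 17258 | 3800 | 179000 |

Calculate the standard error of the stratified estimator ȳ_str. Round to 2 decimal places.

3.87

Var(ȳ_str) = Σₕ Wₕ²(1 − fₕ)sₕ²/nₕ with Wₕ = Nₕ/N, N = 40003.
County 1: Wₕ = 0.33864960; term = 0.33864960²·(1 − 0.21259319)·68690/2880 = 2.15378.
County 3: Wₕ = 0.22993276; term = 0.22993276²·(1 − 0.20265275)·266100/1864 = 6.0179442.
County 4: Wₕ = 0.43141764; term = 0.43141764²·(1 − 0.22018774)·179000/3800 = 6.8368381.
Sum = 15.008562.
SE = √(15.008562) = 3.87.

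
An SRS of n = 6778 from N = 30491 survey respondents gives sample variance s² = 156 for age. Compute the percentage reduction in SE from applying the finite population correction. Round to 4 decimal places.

11.8124

f = n/N = 6778/30491 = 0.22229510.
SE_no-fpc = √(s²/n) = 0.15170906; SE_fpc = √((1−f)s²/n) = 0.13378855.
Ratio = √(1−f) = 0.88187578. Reduction = 100·(1 − 0.88187578) = 11.8124%.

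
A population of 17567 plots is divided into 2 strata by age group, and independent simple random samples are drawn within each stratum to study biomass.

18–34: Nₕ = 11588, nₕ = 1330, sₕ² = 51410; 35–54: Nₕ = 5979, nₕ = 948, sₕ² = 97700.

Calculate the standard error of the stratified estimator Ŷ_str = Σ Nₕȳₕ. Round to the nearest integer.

87720

Var(Ŷ_str) = Σₕ Nₕ²(1 − fₕ)sₕ²/nₕ.
18–34: 11588²·(1 − 1330/11588)·51410/1330 = 4.5948056 × 10^9.
35–54: 5979²·(1 − 948/5979)·97700/948 = 3.1000528 × 10^9.
Sum = 7.6948584 × 10^9.
SE = √(7.6948584 × 10^9) = 87720.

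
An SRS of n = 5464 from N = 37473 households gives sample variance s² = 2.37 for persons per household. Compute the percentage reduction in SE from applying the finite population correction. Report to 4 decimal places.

f = n/N = 5464/37473 = 0.14581165.
SE_no-fpc = √(s²/n) = 0.020826622; SE_fpc = √((1−f)s²/n) = 0.019248445.
Ratio = √(1−f) = 0.92422311. Reduction = 100·(1 − 0.92422311) = 7.5777%.

7.5777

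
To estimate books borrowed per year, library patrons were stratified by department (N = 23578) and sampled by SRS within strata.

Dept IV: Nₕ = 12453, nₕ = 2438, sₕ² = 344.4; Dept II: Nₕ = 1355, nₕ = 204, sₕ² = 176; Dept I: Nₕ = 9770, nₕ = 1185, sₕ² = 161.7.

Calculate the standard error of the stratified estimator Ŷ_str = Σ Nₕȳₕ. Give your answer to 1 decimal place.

Var(Ŷ_str) = Σₕ Nₕ²(1 − fₕ)sₕ²/nₕ.
Dept IV: 12453²·(1 − 2438/12453)·344.4/2438 = 1.761791 × 10^7.
Dept II: 1355²·(1 − 204/1355)·176/204 = 1.3455416 × 10^6.
Dept I: 9770²·(1 − 1185/9770)·161.7/1185 = 1.1445283 × 10^7.
Sum = 3.0408735 × 10^7.
SE = √(3.0408735 × 10^7) = 5514.4.

5514.4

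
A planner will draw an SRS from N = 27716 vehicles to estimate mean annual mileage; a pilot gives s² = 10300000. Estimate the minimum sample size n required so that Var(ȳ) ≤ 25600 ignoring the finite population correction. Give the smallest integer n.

403

Without fpc, n₀ = s²/D = 10300000/25600 = 402.3438.
Rounding up, n = 403.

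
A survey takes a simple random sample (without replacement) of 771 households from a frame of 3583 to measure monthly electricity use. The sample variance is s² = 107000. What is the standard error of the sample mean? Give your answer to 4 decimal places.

Under SRS without replacement, Var(ȳ) = (1 − f)·s²/n with f = n/N = 771/3583 = 0.21518281.
Var(ȳ) = (1 − 0.21518281)·107000/771 = 0.78481719·138.7808 = 108.91756.
SE(ȳ) = √(108.91756) = 10.4364.

10.4364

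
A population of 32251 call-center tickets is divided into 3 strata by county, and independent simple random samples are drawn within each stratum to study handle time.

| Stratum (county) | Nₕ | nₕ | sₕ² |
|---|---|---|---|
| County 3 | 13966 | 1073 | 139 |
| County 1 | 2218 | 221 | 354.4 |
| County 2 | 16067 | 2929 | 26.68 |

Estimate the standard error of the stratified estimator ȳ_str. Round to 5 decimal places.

0.17636

Var(ȳ_str) = Σₕ Wₕ²(1 − fₕ)sₕ²/nₕ with Wₕ = Nₕ/N, N = 32251.
County 3: Wₕ = 0.43304084; term = 0.43304084²·(1 − 0.07682944)·139/1073 = 0.02242615.
County 1: Wₕ = 0.06877306; term = 0.06877306²·(1 − 0.09963931)·354.4/221 = 0.0068289617.
County 2: Wₕ = 0.49818610; term = 0.49818610²·(1 − 0.18229912)·26.68/2929 = 0.001848605.
Sum = 0.031103717.
SE = √(0.031103717) = 0.17636.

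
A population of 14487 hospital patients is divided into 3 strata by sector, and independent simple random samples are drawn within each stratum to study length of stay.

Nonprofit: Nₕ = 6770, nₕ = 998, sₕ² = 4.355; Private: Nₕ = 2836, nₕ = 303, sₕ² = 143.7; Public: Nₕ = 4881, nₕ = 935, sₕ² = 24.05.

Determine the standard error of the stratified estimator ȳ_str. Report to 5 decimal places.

Var(ȳ_str) = Σₕ Wₕ²(1 − fₕ)sₕ²/nₕ with Wₕ = Nₕ/N, N = 14487.
Nonprofit: Wₕ = 0.46731552; term = 0.46731552²·(1 − 0.14741507)·4.355/998 = 8.1248563 × 10^-4.
Private: Wₕ = 0.19576172; term = 0.19576172²·(1 − 0.10684062)·143.7/303 = 0.016232994.
Public: Wₕ = 0.33692276; term = 0.33692276²·(1 − 0.19155911)·24.05/935 = 0.0023605458.
Sum = 0.019406025.
SE = √(0.019406025) = 0.13931.

0.13931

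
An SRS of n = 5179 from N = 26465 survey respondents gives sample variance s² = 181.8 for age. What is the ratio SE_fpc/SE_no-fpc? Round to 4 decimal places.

0.8968

f = n/N = 5179/26465 = 0.19569242.
SE_no-fpc = √(s²/n) = 0.18735875; SE_fpc = √((1−f)s²/n) = 0.16802932.
Ratio = √(1−f) = 0.89683197.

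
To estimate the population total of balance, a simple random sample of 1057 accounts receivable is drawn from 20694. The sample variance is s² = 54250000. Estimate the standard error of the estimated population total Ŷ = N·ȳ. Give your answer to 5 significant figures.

4.5669 × 10^6

Var(Ŷ) = N²·Var(ȳ) = N²·(1 − n/N)·s²/n.
f = 1057/20694 = 0.05107761; Var(ȳ) = 0.94892239·54250000/1057 = 48702.97.
Var(Ŷ) = 20694² · 48702.97 = 2.085664 × 10^13.
SE(Ŷ) = √(2.085664 × 10^13) = 4.5669 × 10^6.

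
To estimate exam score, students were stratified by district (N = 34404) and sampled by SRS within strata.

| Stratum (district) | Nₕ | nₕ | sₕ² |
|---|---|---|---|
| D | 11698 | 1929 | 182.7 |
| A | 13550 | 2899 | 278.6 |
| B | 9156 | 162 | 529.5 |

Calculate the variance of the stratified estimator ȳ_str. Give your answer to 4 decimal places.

0.2483

Var(ȳ_str) = Σₕ Wₕ²(1 − fₕ)sₕ²/nₕ with Wₕ = Nₕ/N, N = 34404.
D: Wₕ = 0.34001860; term = 0.34001860²·(1 − 0.16489998)·182.7/1929 = 0.0091442937.
A: Wₕ = 0.39384955; term = 0.39384955²·(1 − 0.21394834)·278.6/2899 = 0.011717763.
B: Wₕ = 0.26613185; term = 0.26613185²·(1 − 0.01769332)·529.5/162 = 0.22740067.
Sum = 0.24826273.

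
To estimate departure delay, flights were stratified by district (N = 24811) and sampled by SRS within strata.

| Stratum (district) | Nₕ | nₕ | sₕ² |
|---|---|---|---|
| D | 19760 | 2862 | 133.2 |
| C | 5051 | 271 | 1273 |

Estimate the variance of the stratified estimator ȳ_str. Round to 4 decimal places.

Var(ȳ_str) = Σₕ Wₕ²(1 − fₕ)sₕ²/nₕ with Wₕ = Nₕ/N, N = 24811.
D: Wₕ = 0.79642094; term = 0.79642094²·(1 − 0.14483806)·133.2/2862 = 0.025244589.
C: Wₕ = 0.20357906; term = 0.20357906²·(1 − 0.05365274)·1273/271 = 0.18423657.
Sum = 0.20948116.

0.2095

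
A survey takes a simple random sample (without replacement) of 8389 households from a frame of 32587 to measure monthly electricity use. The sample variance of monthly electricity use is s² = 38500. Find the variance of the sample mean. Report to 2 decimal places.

3.41

Under SRS without replacement, Var(ȳ) = (1 − f)·s²/n with f = n/N = 8389/32587 = 0.25743395.
Var(ȳ) = (1 − 0.25743395)·38500/8389 = 0.74256605·4.5893432 = 3.4078905.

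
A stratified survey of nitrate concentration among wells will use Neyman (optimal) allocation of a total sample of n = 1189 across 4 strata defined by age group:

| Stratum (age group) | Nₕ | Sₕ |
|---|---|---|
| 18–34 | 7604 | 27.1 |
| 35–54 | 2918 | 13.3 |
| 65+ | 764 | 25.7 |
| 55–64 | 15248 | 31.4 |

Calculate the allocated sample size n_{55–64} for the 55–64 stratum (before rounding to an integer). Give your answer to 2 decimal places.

Neyman allocation: nₕ = n·NₕSₕ / Σⱼ NⱼSⱼ.
Σ NⱼSⱼ = 7604·27.1 + 2918·13.3 + 764·25.7 + 15248·31.4 = 743299.8.
n_{55–64} = 1189·15248·31.4 / 743299.8 = 765.88.

765.88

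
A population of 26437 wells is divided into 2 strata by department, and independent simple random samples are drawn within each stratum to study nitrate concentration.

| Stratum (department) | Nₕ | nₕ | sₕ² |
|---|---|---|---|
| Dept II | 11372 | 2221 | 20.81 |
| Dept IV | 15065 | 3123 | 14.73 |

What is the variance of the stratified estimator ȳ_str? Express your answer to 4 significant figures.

Var(ȳ_str) = Σₕ Wₕ²(1 − fₕ)sₕ²/nₕ with Wₕ = Nₕ/N, N = 26437.
Dept II: Wₕ = 0.43015471; term = 0.43015471²·(1 − 0.19530426)·20.81/2221 = 0.0013950976.
Dept IV: Wₕ = 0.56984529; term = 0.56984529²·(1 − 0.20730169)·14.73/3123 = 0.0012140949.
Sum = 0.0026091925.

0.002609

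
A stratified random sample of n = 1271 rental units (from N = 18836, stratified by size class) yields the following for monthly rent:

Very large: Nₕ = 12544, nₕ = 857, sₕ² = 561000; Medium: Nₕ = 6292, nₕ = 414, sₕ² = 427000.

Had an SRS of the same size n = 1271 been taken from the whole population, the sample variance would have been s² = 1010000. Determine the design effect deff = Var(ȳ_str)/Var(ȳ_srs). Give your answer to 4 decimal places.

0.5101

Var(ȳ_str) = Σ Wₕ²(1−fₕ)sₕ²/nₕ with Wₕ = Nₕ/18836:
  Very large: (12544/18836)²·(1−857/12544)·561000/857 = 270.48536
  Medium: (6292/18836)²·(1−414/6292)·427000/414 = 107.51485
  → Var(ȳ_str) = 378.00021.
Var(ȳ_srs) = (1 − 1271/18836)·1010000/1271 = 741.02916.
deff = 378.00021 / 741.02916 = 0.5101.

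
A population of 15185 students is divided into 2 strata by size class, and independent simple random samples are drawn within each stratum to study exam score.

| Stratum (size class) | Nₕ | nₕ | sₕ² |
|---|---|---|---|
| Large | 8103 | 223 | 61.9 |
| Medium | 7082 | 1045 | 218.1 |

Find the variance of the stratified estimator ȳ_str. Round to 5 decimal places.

Var(ȳ_str) = Σₕ Wₕ²(1 − fₕ)sₕ²/nₕ with Wₕ = Nₕ/N, N = 15185.
Large: Wₕ = 0.53361870; term = 0.53361870²·(1 − 0.02752067)·61.9/223 = 0.076864932.
Medium: Wₕ = 0.46638130; term = 0.46638130²·(1 − 0.14755719)·218.1/1045 = 0.038697854.
Sum = 0.11556279.

0.11556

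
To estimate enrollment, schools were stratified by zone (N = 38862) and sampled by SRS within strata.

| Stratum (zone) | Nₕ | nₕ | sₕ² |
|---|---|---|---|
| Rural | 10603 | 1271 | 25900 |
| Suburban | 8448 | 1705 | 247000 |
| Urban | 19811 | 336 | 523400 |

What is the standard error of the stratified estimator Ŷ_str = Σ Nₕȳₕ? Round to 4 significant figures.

781800

Var(Ŷ_str) = Σₕ Nₕ²(1 − fₕ)sₕ²/nₕ.
Rural: 10603²·(1 − 1271/10603)·25900/1271 = 2.0163119 × 10^9.
Suburban: 8448²·(1 − 1705/8448)·247000/1705 = 8.2523879 × 10^9.
Urban: 19811²·(1 − 336/19811)·523400/336 = 6.010053 × 10^11.
Sum = 6.11274 × 10^11.
SE = √(6.11274 × 10^11) = 781800.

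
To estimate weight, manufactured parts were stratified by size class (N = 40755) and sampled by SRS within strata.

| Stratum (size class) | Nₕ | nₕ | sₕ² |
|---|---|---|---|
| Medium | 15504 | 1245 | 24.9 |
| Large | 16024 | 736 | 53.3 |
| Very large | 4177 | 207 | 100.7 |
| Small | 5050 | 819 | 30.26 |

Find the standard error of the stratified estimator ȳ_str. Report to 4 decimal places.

0.1367

Var(ȳ_str) = Σₕ Wₕ²(1 − fₕ)sₕ²/nₕ with Wₕ = Nₕ/N, N = 40755.
Medium: Wₕ = 0.38041958; term = 0.38041958²·(1 − 0.08030186)·24.9/1245 = 0.002661957.
Large: Wₕ = 0.39317875; term = 0.39317875²·(1 − 0.04593110)·53.3/736 = 0.010680933.
Very large: Wₕ = 0.10249049; term = 0.10249049²·(1 − 0.04955710)·100.7/207 = 0.0048568234.
Small: Wₕ = 0.12391118; term = 0.12391118²·(1 − 0.16217822)·30.26/819 = 4.7528885 × 10^-4.
Sum = 0.018675002.
SE = √(0.018675002) = 0.1367.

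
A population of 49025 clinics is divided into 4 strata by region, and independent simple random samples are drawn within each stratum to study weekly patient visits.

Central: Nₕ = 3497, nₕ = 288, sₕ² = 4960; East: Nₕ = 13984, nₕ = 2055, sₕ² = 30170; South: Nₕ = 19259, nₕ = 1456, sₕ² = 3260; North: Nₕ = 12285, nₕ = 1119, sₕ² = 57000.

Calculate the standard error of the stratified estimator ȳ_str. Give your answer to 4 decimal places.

2.0799

Var(ȳ_str) = Σₕ Wₕ²(1 − fₕ)sₕ²/nₕ with Wₕ = Nₕ/N, N = 49025.
Central: Wₕ = 0.07133095; term = 0.07133095²·(1 − 0.08235631)·4960/288 = 0.080411717.
East: Wₕ = 0.28524222; term = 0.28524222²·(1 − 0.14695366)·30170/2055 = 1.0189755.
South: Wₕ = 0.39284039; term = 0.39284039²·(1 − 0.07560102)·3260/1456 = 0.31940959.
North: Wₕ = 0.25058644; term = 0.25058644²·(1 − 0.09108669)·57000/1119 = 2.9072498.
Sum = 4.3260466.
SE = √(4.3260466) = 2.0799.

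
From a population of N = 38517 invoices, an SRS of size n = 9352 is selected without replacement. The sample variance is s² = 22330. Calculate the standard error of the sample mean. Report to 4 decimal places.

1.3446

Under SRS without replacement, Var(ȳ) = (1 − f)·s²/n with f = n/N = 9352/38517 = 0.24280188.
Var(ȳ) = (1 − 0.24280188)·22330/9352 = 0.75719812·2.3877246 = 1.8079805.
SE(ȳ) = √(1.8079805) = 1.3446.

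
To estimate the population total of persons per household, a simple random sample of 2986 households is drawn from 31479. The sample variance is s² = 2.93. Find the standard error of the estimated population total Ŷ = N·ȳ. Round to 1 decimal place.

938.1

Var(Ŷ) = N²·Var(ȳ) = N²·(1 − n/N)·s²/n.
f = 2986/31479 = 0.09485689; Var(ȳ) = 0.90514311·2.93/2986 = 8.8816789 × 10^-4.
Var(Ŷ) = 31479² · (8.8816789 × 10^-4) = 880109.93.
SE(Ŷ) = √(880109.93) = 938.1.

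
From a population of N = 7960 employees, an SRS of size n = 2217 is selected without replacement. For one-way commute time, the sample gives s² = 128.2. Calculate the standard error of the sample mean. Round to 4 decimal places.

Under SRS without replacement, Var(ȳ) = (1 − f)·s²/n with f = n/N = 2217/7960 = 0.27851759.
Var(ȳ) = (1 − 0.27851759)·128.2/2217 = 0.72148241·0.057825891 = 0.041720363.
SE(ȳ) = √(0.041720363) = 0.2043.

0.2043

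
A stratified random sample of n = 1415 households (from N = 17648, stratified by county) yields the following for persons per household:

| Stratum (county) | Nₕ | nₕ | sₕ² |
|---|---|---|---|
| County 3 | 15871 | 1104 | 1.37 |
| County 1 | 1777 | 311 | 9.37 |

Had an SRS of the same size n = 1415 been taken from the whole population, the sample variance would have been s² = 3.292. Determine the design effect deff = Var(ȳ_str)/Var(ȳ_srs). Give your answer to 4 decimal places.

Var(ȳ_str) = Σ Wₕ²(1−fₕ)sₕ²/nₕ with Wₕ = Nₕ/17648:
  County 3: (15871/17648)²·(1−1104/15871)·1.37/1104 = 9.3380688 × 10^-4
  County 1: (1777/17648)²·(1−311/1777)·9.37/311 = 2.5200526 × 10^-4
  → Var(ȳ_str) = 0.0011858121.
Var(ȳ_srs) = (1 − 1415/17648)·3.292/1415 = 0.002139965.
deff = 0.0011858121 / 0.002139965 = 0.5541.

0.5541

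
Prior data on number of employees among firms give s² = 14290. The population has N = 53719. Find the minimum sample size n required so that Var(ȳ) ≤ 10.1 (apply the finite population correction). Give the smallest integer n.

Without fpc, n₀ = s²/D = 14290/10.1 = 1414.8515.
With fpc, (1 − n/N)·s²/n ≤ D requires n ≥ n₀/(1 + n₀/N) = 1414.8515/(1 + 1414.8515/53719) = 1378.5434.
Rounding up, n = 1379.

1379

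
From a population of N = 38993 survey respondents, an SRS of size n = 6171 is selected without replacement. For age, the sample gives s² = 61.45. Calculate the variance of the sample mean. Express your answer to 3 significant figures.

Under SRS without replacement, Var(ȳ) = (1 − f)·s²/n with f = n/N = 6171/38993 = 0.15825917.
Var(ȳ) = (1 − 0.15825917)·61.45/6171 = 0.84174083·0.0099578674 = 0.0083819436.

0.00838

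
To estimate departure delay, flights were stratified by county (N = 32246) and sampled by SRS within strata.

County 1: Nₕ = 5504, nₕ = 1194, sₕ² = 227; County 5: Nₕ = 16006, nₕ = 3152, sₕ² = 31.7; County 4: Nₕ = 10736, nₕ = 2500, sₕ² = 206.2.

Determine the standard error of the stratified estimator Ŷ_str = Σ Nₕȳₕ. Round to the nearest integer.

Var(Ŷ_str) = Σₕ Nₕ²(1 − fₕ)sₕ²/nₕ.
County 1: 5504²·(1 − 1194/5504)·227/1194 = 4.5100071 × 10^6.
County 5: 16006²·(1 − 3152/16006)·31.7/3152 = 2.0691604 × 10^6.
County 4: 10736²·(1 − 2500/10736)·206.2/2500 = 7.2930215 × 10^6.
Sum = 1.3872189 × 10^7.
SE = √(1.3872189 × 10^7) = 3725.

3725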